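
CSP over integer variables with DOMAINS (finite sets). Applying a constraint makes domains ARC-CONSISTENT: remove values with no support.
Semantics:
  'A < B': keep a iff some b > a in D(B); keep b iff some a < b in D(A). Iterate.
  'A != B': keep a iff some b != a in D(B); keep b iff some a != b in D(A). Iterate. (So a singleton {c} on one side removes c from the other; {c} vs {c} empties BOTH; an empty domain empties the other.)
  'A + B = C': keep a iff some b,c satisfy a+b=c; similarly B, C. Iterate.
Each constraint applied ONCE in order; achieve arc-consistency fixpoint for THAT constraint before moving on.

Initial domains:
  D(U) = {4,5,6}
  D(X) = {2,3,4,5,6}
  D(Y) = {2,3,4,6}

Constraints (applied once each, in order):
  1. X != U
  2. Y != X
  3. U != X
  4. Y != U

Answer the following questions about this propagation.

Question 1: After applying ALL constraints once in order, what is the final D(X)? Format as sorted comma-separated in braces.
Constraint 1 (X != U) on D(X)={2,3,4,5,6} D(U)={4,5,6}: no change
Constraint 2 (Y != X) on D(Y)={2,3,4,6} D(X)={2,3,4,5,6}: no change
Constraint 3 (U != X) on D(U)={4,5,6} D(X)={2,3,4,5,6}: no change
Constraint 4 (Y != U) on D(Y)={2,3,4,6} D(U)={4,5,6}: no change
So after all 4 constraints: D(X) = {2,3,4,5,6}

Answer: {2,3,4,5,6}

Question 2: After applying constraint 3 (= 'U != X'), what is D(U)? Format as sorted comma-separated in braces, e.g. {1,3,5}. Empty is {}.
Answer: {4,5,6}

Derivation:
Constraint 1 (X != U) on D(X)={2,3,4,5,6} D(U)={4,5,6}: no change
Constraint 2 (Y != X) on D(Y)={2,3,4,6} D(X)={2,3,4,5,6}: no change
Constraint 3 (U != X) on D(U)={4,5,6} D(X)={2,3,4,5,6}: no change
So after constraint 3: D(U) = {4,5,6}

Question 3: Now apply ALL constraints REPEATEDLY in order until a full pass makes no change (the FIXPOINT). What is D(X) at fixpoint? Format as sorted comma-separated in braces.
Answer: {2,3,4,5,6}

Derivation:
pass 0 (initial): D(X)={2,3,4,5,6}
pass 1: no change
Fixpoint after 1 passes: D(X) = {2,3,4,5,6}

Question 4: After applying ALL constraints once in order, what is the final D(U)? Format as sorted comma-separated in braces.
Answer: {4,5,6}

Derivation:
Constraint 1 (X != U) on D(X)={2,3,4,5,6} D(U)={4,5,6}: no change
Constraint 2 (Y != X) on D(Y)={2,3,4,6} D(X)={2,3,4,5,6}: no change
Constraint 3 (U != X) on D(U)={4,5,6} D(X)={2,3,4,5,6}: no change
Constraint 4 (Y != U) on D(Y)={2,3,4,6} D(U)={4,5,6}: no change
So after all 4 constraints: D(U) = {4,5,6}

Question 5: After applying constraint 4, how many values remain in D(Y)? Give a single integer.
Answer: 4

Derivation:
Constraint 1 (X != U) on D(X)={2,3,4,5,6} D(U)={4,5,6}: no change
Constraint 2 (Y != X) on D(Y)={2,3,4,6} D(X)={2,3,4,5,6}: no change
Constraint 3 (U != X) on D(U)={4,5,6} D(X)={2,3,4,5,6}: no change
Constraint 4 (Y != U) on D(Y)={2,3,4,6} D(U)={4,5,6}: no change
So after constraint 4: D(Y)={2,3,4,6}, size = 4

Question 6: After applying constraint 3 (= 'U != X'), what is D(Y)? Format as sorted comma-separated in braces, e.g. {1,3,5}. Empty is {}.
Answer: {2,3,4,6}

Derivation:
Constraint 1 (X != U) on D(X)={2,3,4,5,6} D(U)={4,5,6}: no change
Constraint 2 (Y != X) on D(Y)={2,3,4,6} D(X)={2,3,4,5,6}: no change
Constraint 3 (U != X) on D(U)={4,5,6} D(X)={2,3,4,5,6}: no change
So after constraint 3: D(Y) = {2,3,4,6}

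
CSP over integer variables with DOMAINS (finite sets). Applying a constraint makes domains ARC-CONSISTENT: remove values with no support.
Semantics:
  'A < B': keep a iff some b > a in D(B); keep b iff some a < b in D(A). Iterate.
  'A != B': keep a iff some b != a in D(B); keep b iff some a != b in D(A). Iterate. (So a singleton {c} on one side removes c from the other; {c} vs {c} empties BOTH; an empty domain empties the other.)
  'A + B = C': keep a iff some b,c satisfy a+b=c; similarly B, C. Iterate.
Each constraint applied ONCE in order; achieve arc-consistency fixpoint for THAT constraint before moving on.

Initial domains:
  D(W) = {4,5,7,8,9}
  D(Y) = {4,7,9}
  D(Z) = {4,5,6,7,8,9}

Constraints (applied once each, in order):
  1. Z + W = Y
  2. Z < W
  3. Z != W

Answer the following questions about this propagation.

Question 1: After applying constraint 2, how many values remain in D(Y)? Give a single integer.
Constraint 1 (Z + W = Y) on D(Z)={4,5,6,7,8,9} D(W)={4,5,7,8,9} D(Y)={4,7,9}: Z {4,5,6,7,8,9}->{4,5}; W {4,5,7,8,9}->{4,5}; Y {4,7,9}->{9}
Constraint 2 (Z < W) on D(Z)={4,5} D(W)={4,5}: Z {4,5}->{4}; W {4,5}->{5}
So after constraint 2: D(Y)={9}, size = 1

Answer: 1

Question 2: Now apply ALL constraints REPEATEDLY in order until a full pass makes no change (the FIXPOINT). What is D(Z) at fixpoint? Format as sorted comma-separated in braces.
Answer: {4}

Derivation:
pass 0 (initial): D(Z)={4,5,6,7,8,9}
pass 1: W {4,5,7,8,9}->{5}; Y {4,7,9}->{9}; Z {4,5,6,7,8,9}->{4}
pass 2: no change
Fixpoint after 2 passes: D(Z) = {4}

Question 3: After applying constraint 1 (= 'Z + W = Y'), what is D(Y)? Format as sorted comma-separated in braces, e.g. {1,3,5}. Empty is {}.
Constraint 1 (Z + W = Y) on D(Z)={4,5,6,7,8,9} D(W)={4,5,7,8,9} D(Y)={4,7,9}: Z {4,5,6,7,8,9}->{4,5}; W {4,5,7,8,9}->{4,5}; Y {4,7,9}->{9}
So after constraint 1: D(Y) = {9}

Answer: {9}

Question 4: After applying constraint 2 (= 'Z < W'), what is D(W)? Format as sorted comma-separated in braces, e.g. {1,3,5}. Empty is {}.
Answer: {5}

Derivation:
Constraint 1 (Z + W = Y) on D(Z)={4,5,6,7,8,9} D(W)={4,5,7,8,9} D(Y)={4,7,9}: Z {4,5,6,7,8,9}->{4,5}; W {4,5,7,8,9}->{4,5}; Y {4,7,9}->{9}
Constraint 2 (Z < W) on D(Z)={4,5} D(W)={4,5}: Z {4,5}->{4}; W {4,5}->{5}
So after constraint 2: D(W) = {5}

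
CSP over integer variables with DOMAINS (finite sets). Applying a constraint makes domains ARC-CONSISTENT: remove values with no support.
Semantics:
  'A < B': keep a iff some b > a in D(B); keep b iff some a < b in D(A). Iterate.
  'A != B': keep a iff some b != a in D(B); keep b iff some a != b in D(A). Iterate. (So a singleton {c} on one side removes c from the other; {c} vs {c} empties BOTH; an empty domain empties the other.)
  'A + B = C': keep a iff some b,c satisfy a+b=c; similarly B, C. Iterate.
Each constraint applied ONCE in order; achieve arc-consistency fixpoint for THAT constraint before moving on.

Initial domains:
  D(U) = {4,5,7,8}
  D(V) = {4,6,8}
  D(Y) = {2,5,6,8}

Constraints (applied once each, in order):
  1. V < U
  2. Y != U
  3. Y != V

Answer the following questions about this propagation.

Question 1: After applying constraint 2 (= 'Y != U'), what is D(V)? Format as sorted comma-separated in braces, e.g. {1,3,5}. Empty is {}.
Constraint 1 (V < U) on D(V)={4,6,8} D(U)={4,5,7,8}: V {4,6,8}->{4,6}; U {4,5,7,8}->{5,7,8}
Constraint 2 (Y != U) on D(Y)={2,5,6,8} D(U)={5,7,8}: no change
So after constraint 2: D(V) = {4,6}

Answer: {4,6}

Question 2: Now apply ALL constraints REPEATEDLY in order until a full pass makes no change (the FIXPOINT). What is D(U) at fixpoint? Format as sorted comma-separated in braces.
Answer: {5,7,8}

Derivation:
pass 0 (initial): D(U)={4,5,7,8}
pass 1: U {4,5,7,8}->{5,7,8}; V {4,6,8}->{4,6}
pass 2: no change
Fixpoint after 2 passes: D(U) = {5,7,8}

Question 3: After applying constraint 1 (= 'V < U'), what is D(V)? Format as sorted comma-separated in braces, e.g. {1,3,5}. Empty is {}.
Constraint 1 (V < U) on D(V)={4,6,8} D(U)={4,5,7,8}: V {4,6,8}->{4,6}; U {4,5,7,8}->{5,7,8}
So after constraint 1: D(V) = {4,6}

Answer: {4,6}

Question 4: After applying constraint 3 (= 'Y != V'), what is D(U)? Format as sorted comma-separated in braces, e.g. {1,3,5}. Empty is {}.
Answer: {5,7,8}

Derivation:
Constraint 1 (V < U) on D(V)={4,6,8} D(U)={4,5,7,8}: V {4,6,8}->{4,6}; U {4,5,7,8}->{5,7,8}
Constraint 2 (Y != U) on D(Y)={2,5,6,8} D(U)={5,7,8}: no change
Constraint 3 (Y != V) on D(Y)={2,5,6,8} D(V)={4,6}: no change
So after constraint 3: D(U) = {5,7,8}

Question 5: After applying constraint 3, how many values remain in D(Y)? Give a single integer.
Answer: 4

Derivation:
Constraint 1 (V < U) on D(V)={4,6,8} D(U)={4,5,7,8}: V {4,6,8}->{4,6}; U {4,5,7,8}->{5,7,8}
Constraint 2 (Y != U) on D(Y)={2,5,6,8} D(U)={5,7,8}: no change
Constraint 3 (Y != V) on D(Y)={2,5,6,8} D(V)={4,6}: no change
So after constraint 3: D(Y)={2,5,6,8}, size = 4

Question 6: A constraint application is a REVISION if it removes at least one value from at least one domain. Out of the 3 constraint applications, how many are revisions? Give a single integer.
Answer: 1

Derivation:
Constraint 1 (V < U) on D(V)={4,6,8} D(U)={4,5,7,8}: V {4,6,8}->{4,6}; U {4,5,7,8}->{5,7,8} => REVISION
Constraint 2 (Y != U) on D(Y)={2,5,6,8} D(U)={5,7,8}: no change => not a revision
Constraint 3 (Y != V) on D(Y)={2,5,6,8} D(V)={4,6}: no change => not a revision
Total revisions = 1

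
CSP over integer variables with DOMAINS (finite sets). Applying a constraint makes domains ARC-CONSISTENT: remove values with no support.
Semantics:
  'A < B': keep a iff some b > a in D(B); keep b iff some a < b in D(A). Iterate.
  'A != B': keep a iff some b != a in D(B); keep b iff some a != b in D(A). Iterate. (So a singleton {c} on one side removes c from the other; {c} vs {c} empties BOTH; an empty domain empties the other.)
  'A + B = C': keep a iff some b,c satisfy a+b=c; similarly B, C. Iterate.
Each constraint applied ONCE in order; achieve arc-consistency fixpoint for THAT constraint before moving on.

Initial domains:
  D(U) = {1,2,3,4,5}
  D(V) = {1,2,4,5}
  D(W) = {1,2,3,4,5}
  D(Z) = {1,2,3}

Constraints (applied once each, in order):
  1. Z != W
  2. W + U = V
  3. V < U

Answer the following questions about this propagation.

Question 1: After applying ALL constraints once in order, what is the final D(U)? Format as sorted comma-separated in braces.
Answer: {3,4}

Derivation:
Constraint 1 (Z != W) on D(Z)={1,2,3} D(W)={1,2,3,4,5}: no change
Constraint 2 (W + U = V) on D(W)={1,2,3,4,5} D(U)={1,2,3,4,5} D(V)={1,2,4,5}: W {1,2,3,4,5}->{1,2,3,4}; U {1,2,3,4,5}->{1,2,3,4}; V {1,2,4,5}->{2,4,5}
Constraint 3 (V < U) on D(V)={2,4,5} D(U)={1,2,3,4}: V {2,4,5}->{2}; U {1,2,3,4}->{3,4}
So after all 3 constraints: D(U) = {3,4}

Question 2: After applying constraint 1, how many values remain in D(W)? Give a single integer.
Answer: 5

Derivation:
Constraint 1 (Z != W) on D(Z)={1,2,3} D(W)={1,2,3,4,5}: no change
So after constraint 1: D(W)={1,2,3,4,5}, size = 5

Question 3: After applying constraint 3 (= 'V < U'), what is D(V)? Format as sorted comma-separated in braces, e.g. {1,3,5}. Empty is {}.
Constraint 1 (Z != W) on D(Z)={1,2,3} D(W)={1,2,3,4,5}: no change
Constraint 2 (W + U = V) on D(W)={1,2,3,4,5} D(U)={1,2,3,4,5} D(V)={1,2,4,5}: W {1,2,3,4,5}->{1,2,3,4}; U {1,2,3,4,5}->{1,2,3,4}; V {1,2,4,5}->{2,4,5}
Constraint 3 (V < U) on D(V)={2,4,5} D(U)={1,2,3,4}: V {2,4,5}->{2}; U {1,2,3,4}->{3,4}
So after constraint 3: D(V) = {2}

Answer: {2}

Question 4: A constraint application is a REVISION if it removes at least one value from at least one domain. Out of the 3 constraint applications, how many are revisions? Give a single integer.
Answer: 2

Derivation:
Constraint 1 (Z != W) on D(Z)={1,2,3} D(W)={1,2,3,4,5}: no change => not a revision
Constraint 2 (W + U = V) on D(W)={1,2,3,4,5} D(U)={1,2,3,4,5} D(V)={1,2,4,5}: W {1,2,3,4,5}->{1,2,3,4}; U {1,2,3,4,5}->{1,2,3,4}; V {1,2,4,5}->{2,4,5} => REVISION
Constraint 3 (V < U) on D(V)={2,4,5} D(U)={1,2,3,4}: V {2,4,5}->{2}; U {1,2,3,4}->{3,4} => REVISION
Total revisions = 2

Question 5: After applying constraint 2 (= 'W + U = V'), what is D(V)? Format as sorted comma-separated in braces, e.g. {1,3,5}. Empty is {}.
Answer: {2,4,5}

Derivation:
Constraint 1 (Z != W) on D(Z)={1,2,3} D(W)={1,2,3,4,5}: no change
Constraint 2 (W + U = V) on D(W)={1,2,3,4,5} D(U)={1,2,3,4,5} D(V)={1,2,4,5}: W {1,2,3,4,5}->{1,2,3,4}; U {1,2,3,4,5}->{1,2,3,4}; V {1,2,4,5}->{2,4,5}
So after constraint 2: D(V) = {2,4,5}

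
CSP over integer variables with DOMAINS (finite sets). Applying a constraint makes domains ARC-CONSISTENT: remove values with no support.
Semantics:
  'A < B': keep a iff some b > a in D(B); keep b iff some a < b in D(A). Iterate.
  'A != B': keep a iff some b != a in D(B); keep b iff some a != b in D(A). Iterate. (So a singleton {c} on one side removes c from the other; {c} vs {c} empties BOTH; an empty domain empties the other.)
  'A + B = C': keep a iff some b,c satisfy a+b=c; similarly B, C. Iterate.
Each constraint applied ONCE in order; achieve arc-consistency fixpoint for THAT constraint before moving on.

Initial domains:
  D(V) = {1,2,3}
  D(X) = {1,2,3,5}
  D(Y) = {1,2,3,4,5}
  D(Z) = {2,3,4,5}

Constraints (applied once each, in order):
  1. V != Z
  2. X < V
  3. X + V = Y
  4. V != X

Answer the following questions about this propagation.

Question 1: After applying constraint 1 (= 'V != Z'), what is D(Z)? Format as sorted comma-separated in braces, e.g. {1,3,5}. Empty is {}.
Answer: {2,3,4,5}

Derivation:
Constraint 1 (V != Z) on D(V)={1,2,3} D(Z)={2,3,4,5}: no change
So after constraint 1: D(Z) = {2,3,4,5}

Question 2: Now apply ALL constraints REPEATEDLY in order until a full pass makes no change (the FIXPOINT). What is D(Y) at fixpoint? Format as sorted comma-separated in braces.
pass 0 (initial): D(Y)={1,2,3,4,5}
pass 1: V {1,2,3}->{2,3}; X {1,2,3,5}->{1,2}; Y {1,2,3,4,5}->{3,4,5}
pass 2: no change
Fixpoint after 2 passes: D(Y) = {3,4,5}

Answer: {3,4,5}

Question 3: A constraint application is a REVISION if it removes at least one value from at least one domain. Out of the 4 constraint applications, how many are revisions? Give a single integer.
Answer: 2

Derivation:
Constraint 1 (V != Z) on D(V)={1,2,3} D(Z)={2,3,4,5}: no change => not a revision
Constraint 2 (X < V) on D(X)={1,2,3,5} D(V)={1,2,3}: X {1,2,3,5}->{1,2}; V {1,2,3}->{2,3} => REVISION
Constraint 3 (X + V = Y) on D(X)={1,2} D(V)={2,3} D(Y)={1,2,3,4,5}: Y {1,2,3,4,5}->{3,4,5} => REVISION
Constraint 4 (V != X) on D(V)={2,3} D(X)={1,2}: no change => not a revision
Total revisions = 2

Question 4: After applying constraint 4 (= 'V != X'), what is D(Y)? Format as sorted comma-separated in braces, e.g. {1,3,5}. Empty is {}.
Constraint 1 (V != Z) on D(V)={1,2,3} D(Z)={2,3,4,5}: no change
Constraint 2 (X < V) on D(X)={1,2,3,5} D(V)={1,2,3}: X {1,2,3,5}->{1,2}; V {1,2,3}->{2,3}
Constraint 3 (X + V = Y) on D(X)={1,2} D(V)={2,3} D(Y)={1,2,3,4,5}: Y {1,2,3,4,5}->{3,4,5}
Constraint 4 (V != X) on D(V)={2,3} D(X)={1,2}: no change
So after constraint 4: D(Y) = {3,4,5}

Answer: {3,4,5}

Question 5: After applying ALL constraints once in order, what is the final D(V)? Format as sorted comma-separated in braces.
Answer: {2,3}

Derivation:
Constraint 1 (V != Z) on D(V)={1,2,3} D(Z)={2,3,4,5}: no change
Constraint 2 (X < V) on D(X)={1,2,3,5} D(V)={1,2,3}: X {1,2,3,5}->{1,2}; V {1,2,3}->{2,3}
Constraint 3 (X + V = Y) on D(X)={1,2} D(V)={2,3} D(Y)={1,2,3,4,5}: Y {1,2,3,4,5}->{3,4,5}
Constraint 4 (V != X) on D(V)={2,3} D(X)={1,2}: no change
So after all 4 constraints: D(V) = {2,3}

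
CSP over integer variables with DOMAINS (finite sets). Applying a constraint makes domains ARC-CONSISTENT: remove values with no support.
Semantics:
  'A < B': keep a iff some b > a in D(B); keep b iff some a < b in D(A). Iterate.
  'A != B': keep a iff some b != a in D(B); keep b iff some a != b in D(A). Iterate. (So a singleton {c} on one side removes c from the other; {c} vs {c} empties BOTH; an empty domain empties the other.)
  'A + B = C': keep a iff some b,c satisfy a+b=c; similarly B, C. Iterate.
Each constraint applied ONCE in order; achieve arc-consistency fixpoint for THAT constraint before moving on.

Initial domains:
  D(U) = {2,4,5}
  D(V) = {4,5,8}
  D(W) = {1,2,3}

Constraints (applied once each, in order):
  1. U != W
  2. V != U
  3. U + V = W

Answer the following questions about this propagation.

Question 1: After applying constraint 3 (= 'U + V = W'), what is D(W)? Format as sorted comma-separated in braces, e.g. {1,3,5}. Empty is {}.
Answer: {}

Derivation:
Constraint 1 (U != W) on D(U)={2,4,5} D(W)={1,2,3}: no change
Constraint 2 (V != U) on D(V)={4,5,8} D(U)={2,4,5}: no change
Constraint 3 (U + V = W) on D(U)={2,4,5} D(V)={4,5,8} D(W)={1,2,3}: U {2,4,5}->{}; V {4,5,8}->{}; W {1,2,3}->{}
So after constraint 3: D(W) = {}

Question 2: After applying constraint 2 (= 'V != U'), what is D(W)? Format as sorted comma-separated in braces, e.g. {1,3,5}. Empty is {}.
Constraint 1 (U != W) on D(U)={2,4,5} D(W)={1,2,3}: no change
Constraint 2 (V != U) on D(V)={4,5,8} D(U)={2,4,5}: no change
So after constraint 2: D(W) = {1,2,3}

Answer: {1,2,3}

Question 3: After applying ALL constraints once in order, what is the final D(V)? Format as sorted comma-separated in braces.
Answer: {}

Derivation:
Constraint 1 (U != W) on D(U)={2,4,5} D(W)={1,2,3}: no change
Constraint 2 (V != U) on D(V)={4,5,8} D(U)={2,4,5}: no change
Constraint 3 (U + V = W) on D(U)={2,4,5} D(V)={4,5,8} D(W)={1,2,3}: U {2,4,5}->{}; V {4,5,8}->{}; W {1,2,3}->{}
So after all 3 constraints: D(V) = {}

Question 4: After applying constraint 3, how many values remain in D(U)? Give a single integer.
Answer: 0

Derivation:
Constraint 1 (U != W) on D(U)={2,4,5} D(W)={1,2,3}: no change
Constraint 2 (V != U) on D(V)={4,5,8} D(U)={2,4,5}: no change
Constraint 3 (U + V = W) on D(U)={2,4,5} D(V)={4,5,8} D(W)={1,2,3}: U {2,4,5}->{}; V {4,5,8}->{}; W {1,2,3}->{}
So after constraint 3: D(U)={}, size = 0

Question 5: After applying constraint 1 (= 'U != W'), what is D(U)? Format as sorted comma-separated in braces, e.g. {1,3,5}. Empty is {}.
Answer: {2,4,5}

Derivation:
Constraint 1 (U != W) on D(U)={2,4,5} D(W)={1,2,3}: no change
So after constraint 1: D(U) = {2,4,5}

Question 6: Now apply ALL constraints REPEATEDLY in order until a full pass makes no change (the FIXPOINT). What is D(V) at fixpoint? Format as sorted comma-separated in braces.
Answer: {}

Derivation:
pass 0 (initial): D(V)={4,5,8}
pass 1: U {2,4,5}->{}; V {4,5,8}->{}; W {1,2,3}->{}
pass 2: no change
Fixpoint after 2 passes: D(V) = {}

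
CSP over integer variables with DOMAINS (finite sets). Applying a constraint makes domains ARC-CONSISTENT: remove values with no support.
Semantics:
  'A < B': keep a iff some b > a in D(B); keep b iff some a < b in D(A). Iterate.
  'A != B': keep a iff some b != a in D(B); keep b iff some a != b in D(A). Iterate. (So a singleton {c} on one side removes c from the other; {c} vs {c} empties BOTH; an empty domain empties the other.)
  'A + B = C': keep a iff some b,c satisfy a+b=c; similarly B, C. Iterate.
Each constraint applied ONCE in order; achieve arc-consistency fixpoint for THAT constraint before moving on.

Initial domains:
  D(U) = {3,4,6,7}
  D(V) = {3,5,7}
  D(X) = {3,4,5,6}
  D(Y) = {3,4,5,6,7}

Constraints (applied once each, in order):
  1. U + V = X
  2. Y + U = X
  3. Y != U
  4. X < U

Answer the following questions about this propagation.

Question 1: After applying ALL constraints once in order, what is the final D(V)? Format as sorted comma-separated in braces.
Constraint 1 (U + V = X) on D(U)={3,4,6,7} D(V)={3,5,7} D(X)={3,4,5,6}: U {3,4,6,7}->{3}; V {3,5,7}->{3}; X {3,4,5,6}->{6}
Constraint 2 (Y + U = X) on D(Y)={3,4,5,6,7} D(U)={3} D(X)={6}: Y {3,4,5,6,7}->{3}
Constraint 3 (Y != U) on D(Y)={3} D(U)={3}: Y {3}->{}; U {3}->{}
Constraint 4 (X < U) on D(X)={6} D(U)={}: X {6}->{}
So after all 4 constraints: D(V) = {3}

Answer: {3}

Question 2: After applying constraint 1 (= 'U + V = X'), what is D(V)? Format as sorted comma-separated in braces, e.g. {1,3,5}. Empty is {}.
Answer: {3}

Derivation:
Constraint 1 (U + V = X) on D(U)={3,4,6,7} D(V)={3,5,7} D(X)={3,4,5,6}: U {3,4,6,7}->{3}; V {3,5,7}->{3}; X {3,4,5,6}->{6}
So after constraint 1: D(V) = {3}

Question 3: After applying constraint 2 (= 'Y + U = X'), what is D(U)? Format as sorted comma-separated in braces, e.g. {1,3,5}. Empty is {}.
Answer: {3}

Derivation:
Constraint 1 (U + V = X) on D(U)={3,4,6,7} D(V)={3,5,7} D(X)={3,4,5,6}: U {3,4,6,7}->{3}; V {3,5,7}->{3}; X {3,4,5,6}->{6}
Constraint 2 (Y + U = X) on D(Y)={3,4,5,6,7} D(U)={3} D(X)={6}: Y {3,4,5,6,7}->{3}
So after constraint 2: D(U) = {3}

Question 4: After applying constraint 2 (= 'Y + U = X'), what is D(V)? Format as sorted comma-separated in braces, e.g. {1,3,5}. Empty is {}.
Constraint 1 (U + V = X) on D(U)={3,4,6,7} D(V)={3,5,7} D(X)={3,4,5,6}: U {3,4,6,7}->{3}; V {3,5,7}->{3}; X {3,4,5,6}->{6}
Constraint 2 (Y + U = X) on D(Y)={3,4,5,6,7} D(U)={3} D(X)={6}: Y {3,4,5,6,7}->{3}
So after constraint 2: D(V) = {3}

Answer: {3}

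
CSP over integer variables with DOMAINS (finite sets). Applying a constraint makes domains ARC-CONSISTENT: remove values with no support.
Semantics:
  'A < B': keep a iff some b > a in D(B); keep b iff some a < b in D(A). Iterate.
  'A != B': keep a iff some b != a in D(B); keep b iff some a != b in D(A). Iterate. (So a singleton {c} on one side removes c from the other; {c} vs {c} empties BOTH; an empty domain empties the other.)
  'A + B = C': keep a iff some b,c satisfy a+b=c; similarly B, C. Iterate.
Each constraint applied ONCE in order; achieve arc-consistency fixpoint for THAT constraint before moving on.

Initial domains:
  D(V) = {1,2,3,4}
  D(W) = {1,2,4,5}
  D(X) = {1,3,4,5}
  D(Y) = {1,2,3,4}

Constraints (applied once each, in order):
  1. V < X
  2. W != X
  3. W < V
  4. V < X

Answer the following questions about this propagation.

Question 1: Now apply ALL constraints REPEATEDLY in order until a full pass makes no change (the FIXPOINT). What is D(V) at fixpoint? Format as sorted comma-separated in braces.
Answer: {2,3,4}

Derivation:
pass 0 (initial): D(V)={1,2,3,4}
pass 1: V {1,2,3,4}->{2,3,4}; W {1,2,4,5}->{1,2}; X {1,3,4,5}->{3,4,5}
pass 2: no change
Fixpoint after 2 passes: D(V) = {2,3,4}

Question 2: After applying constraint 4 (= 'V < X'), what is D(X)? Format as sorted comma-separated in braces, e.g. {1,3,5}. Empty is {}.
Constraint 1 (V < X) on D(V)={1,2,3,4} D(X)={1,3,4,5}: X {1,3,4,5}->{3,4,5}
Constraint 2 (W != X) on D(W)={1,2,4,5} D(X)={3,4,5}: no change
Constraint 3 (W < V) on D(W)={1,2,4,5} D(V)={1,2,3,4}: W {1,2,4,5}->{1,2}; V {1,2,3,4}->{2,3,4}
Constraint 4 (V < X) on D(V)={2,3,4} D(X)={3,4,5}: no change
So after constraint 4: D(X) = {3,4,5}

Answer: {3,4,5}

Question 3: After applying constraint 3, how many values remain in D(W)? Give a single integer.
Answer: 2

Derivation:
Constraint 1 (V < X) on D(V)={1,2,3,4} D(X)={1,3,4,5}: X {1,3,4,5}->{3,4,5}
Constraint 2 (W != X) on D(W)={1,2,4,5} D(X)={3,4,5}: no change
Constraint 3 (W < V) on D(W)={1,2,4,5} D(V)={1,2,3,4}: W {1,2,4,5}->{1,2}; V {1,2,3,4}->{2,3,4}
So after constraint 3: D(W)={1,2}, size = 2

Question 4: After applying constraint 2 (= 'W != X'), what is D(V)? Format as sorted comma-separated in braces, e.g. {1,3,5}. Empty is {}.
Answer: {1,2,3,4}

Derivation:
Constraint 1 (V < X) on D(V)={1,2,3,4} D(X)={1,3,4,5}: X {1,3,4,5}->{3,4,5}
Constraint 2 (W != X) on D(W)={1,2,4,5} D(X)={3,4,5}: no change
So after constraint 2: D(V) = {1,2,3,4}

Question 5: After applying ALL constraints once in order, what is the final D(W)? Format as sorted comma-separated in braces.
Answer: {1,2}

Derivation:
Constraint 1 (V < X) on D(V)={1,2,3,4} D(X)={1,3,4,5}: X {1,3,4,5}->{3,4,5}
Constraint 2 (W != X) on D(W)={1,2,4,5} D(X)={3,4,5}: no change
Constraint 3 (W < V) on D(W)={1,2,4,5} D(V)={1,2,3,4}: W {1,2,4,5}->{1,2}; V {1,2,3,4}->{2,3,4}
Constraint 4 (V < X) on D(V)={2,3,4} D(X)={3,4,5}: no change
So after all 4 constraints: D(W) = {1,2}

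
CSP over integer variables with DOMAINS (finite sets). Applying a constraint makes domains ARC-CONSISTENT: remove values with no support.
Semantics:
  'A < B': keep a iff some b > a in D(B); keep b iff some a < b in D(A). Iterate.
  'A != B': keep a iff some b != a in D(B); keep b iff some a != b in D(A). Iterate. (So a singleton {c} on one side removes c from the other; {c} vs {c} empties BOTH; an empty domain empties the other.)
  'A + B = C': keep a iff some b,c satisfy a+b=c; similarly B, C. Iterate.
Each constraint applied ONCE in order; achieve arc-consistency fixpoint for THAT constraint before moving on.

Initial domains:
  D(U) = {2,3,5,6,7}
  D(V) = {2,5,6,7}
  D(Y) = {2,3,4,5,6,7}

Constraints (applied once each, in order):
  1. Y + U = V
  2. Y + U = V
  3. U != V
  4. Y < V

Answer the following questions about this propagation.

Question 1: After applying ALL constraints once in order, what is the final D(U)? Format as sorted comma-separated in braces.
Constraint 1 (Y + U = V) on D(Y)={2,3,4,5,6,7} D(U)={2,3,5,6,7} D(V)={2,5,6,7}: Y {2,3,4,5,6,7}->{2,3,4,5}; U {2,3,5,6,7}->{2,3,5}; V {2,5,6,7}->{5,6,7}
Constraint 2 (Y + U = V) on D(Y)={2,3,4,5} D(U)={2,3,5} D(V)={5,6,7}: no change
Constraint 3 (U != V) on D(U)={2,3,5} D(V)={5,6,7}: no change
Constraint 4 (Y < V) on D(Y)={2,3,4,5} D(V)={5,6,7}: no change
So after all 4 constraints: D(U) = {2,3,5}

Answer: {2,3,5}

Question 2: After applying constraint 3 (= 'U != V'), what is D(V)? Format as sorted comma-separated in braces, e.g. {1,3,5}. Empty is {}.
Answer: {5,6,7}

Derivation:
Constraint 1 (Y + U = V) on D(Y)={2,3,4,5,6,7} D(U)={2,3,5,6,7} D(V)={2,5,6,7}: Y {2,3,4,5,6,7}->{2,3,4,5}; U {2,3,5,6,7}->{2,3,5}; V {2,5,6,7}->{5,6,7}
Constraint 2 (Y + U = V) on D(Y)={2,3,4,5} D(U)={2,3,5} D(V)={5,6,7}: no change
Constraint 3 (U != V) on D(U)={2,3,5} D(V)={5,6,7}: no change
So after constraint 3: D(V) = {5,6,7}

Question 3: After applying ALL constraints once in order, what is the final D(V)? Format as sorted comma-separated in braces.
Constraint 1 (Y + U = V) on D(Y)={2,3,4,5,6,7} D(U)={2,3,5,6,7} D(V)={2,5,6,7}: Y {2,3,4,5,6,7}->{2,3,4,5}; U {2,3,5,6,7}->{2,3,5}; V {2,5,6,7}->{5,6,7}
Constraint 2 (Y + U = V) on D(Y)={2,3,4,5} D(U)={2,3,5} D(V)={5,6,7}: no change
Constraint 3 (U != V) on D(U)={2,3,5} D(V)={5,6,7}: no change
Constraint 4 (Y < V) on D(Y)={2,3,4,5} D(V)={5,6,7}: no change
So after all 4 constraints: D(V) = {5,6,7}

Answer: {5,6,7}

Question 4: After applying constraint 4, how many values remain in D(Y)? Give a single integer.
Constraint 1 (Y + U = V) on D(Y)={2,3,4,5,6,7} D(U)={2,3,5,6,7} D(V)={2,5,6,7}: Y {2,3,4,5,6,7}->{2,3,4,5}; U {2,3,5,6,7}->{2,3,5}; V {2,5,6,7}->{5,6,7}
Constraint 2 (Y + U = V) on D(Y)={2,3,4,5} D(U)={2,3,5} D(V)={5,6,7}: no change
Constraint 3 (U != V) on D(U)={2,3,5} D(V)={5,6,7}: no change
Constraint 4 (Y < V) on D(Y)={2,3,4,5} D(V)={5,6,7}: no change
So after constraint 4: D(Y)={2,3,4,5}, size = 4

Answer: 4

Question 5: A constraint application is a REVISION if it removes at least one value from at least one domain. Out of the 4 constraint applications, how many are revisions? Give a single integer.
Answer: 1

Derivation:
Constraint 1 (Y + U = V) on D(Y)={2,3,4,5,6,7} D(U)={2,3,5,6,7} D(V)={2,5,6,7}: Y {2,3,4,5,6,7}->{2,3,4,5}; U {2,3,5,6,7}->{2,3,5}; V {2,5,6,7}->{5,6,7} => REVISION
Constraint 2 (Y + U = V) on D(Y)={2,3,4,5} D(U)={2,3,5} D(V)={5,6,7}: no change => not a revision
Constraint 3 (U != V) on D(U)={2,3,5} D(V)={5,6,7}: no change => not a revision
Constraint 4 (Y < V) on D(Y)={2,3,4,5} D(V)={5,6,7}: no change => not a revision
Total revisions = 1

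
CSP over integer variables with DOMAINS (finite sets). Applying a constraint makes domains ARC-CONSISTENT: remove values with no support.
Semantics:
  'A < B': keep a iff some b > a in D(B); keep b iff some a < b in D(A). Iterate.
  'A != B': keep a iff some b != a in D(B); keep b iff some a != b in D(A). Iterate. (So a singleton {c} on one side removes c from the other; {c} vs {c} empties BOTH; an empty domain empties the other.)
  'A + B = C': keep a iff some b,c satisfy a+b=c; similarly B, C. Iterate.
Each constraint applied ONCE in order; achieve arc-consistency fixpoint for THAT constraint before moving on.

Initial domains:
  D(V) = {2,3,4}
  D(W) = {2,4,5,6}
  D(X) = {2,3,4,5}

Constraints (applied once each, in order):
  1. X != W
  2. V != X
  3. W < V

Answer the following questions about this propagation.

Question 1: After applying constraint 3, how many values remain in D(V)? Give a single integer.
Answer: 2

Derivation:
Constraint 1 (X != W) on D(X)={2,3,4,5} D(W)={2,4,5,6}: no change
Constraint 2 (V != X) on D(V)={2,3,4} D(X)={2,3,4,5}: no change
Constraint 3 (W < V) on D(W)={2,4,5,6} D(V)={2,3,4}: W {2,4,5,6}->{2}; V {2,3,4}->{3,4}
So after constraint 3: D(V)={3,4}, size = 2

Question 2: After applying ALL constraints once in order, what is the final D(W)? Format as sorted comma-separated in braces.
Constraint 1 (X != W) on D(X)={2,3,4,5} D(W)={2,4,5,6}: no change
Constraint 2 (V != X) on D(V)={2,3,4} D(X)={2,3,4,5}: no change
Constraint 3 (W < V) on D(W)={2,4,5,6} D(V)={2,3,4}: W {2,4,5,6}->{2}; V {2,3,4}->{3,4}
So after all 3 constraints: D(W) = {2}

Answer: {2}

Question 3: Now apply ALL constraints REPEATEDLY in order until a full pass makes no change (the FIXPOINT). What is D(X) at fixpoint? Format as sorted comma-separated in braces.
pass 0 (initial): D(X)={2,3,4,5}
pass 1: V {2,3,4}->{3,4}; W {2,4,5,6}->{2}
pass 2: X {2,3,4,5}->{3,4,5}
pass 3: no change
Fixpoint after 3 passes: D(X) = {3,4,5}

Answer: {3,4,5}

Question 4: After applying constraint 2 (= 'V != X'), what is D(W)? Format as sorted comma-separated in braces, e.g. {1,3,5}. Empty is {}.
Constraint 1 (X != W) on D(X)={2,3,4,5} D(W)={2,4,5,6}: no change
Constraint 2 (V != X) on D(V)={2,3,4} D(X)={2,3,4,5}: no change
So after constraint 2: D(W) = {2,4,5,6}

Answer: {2,4,5,6}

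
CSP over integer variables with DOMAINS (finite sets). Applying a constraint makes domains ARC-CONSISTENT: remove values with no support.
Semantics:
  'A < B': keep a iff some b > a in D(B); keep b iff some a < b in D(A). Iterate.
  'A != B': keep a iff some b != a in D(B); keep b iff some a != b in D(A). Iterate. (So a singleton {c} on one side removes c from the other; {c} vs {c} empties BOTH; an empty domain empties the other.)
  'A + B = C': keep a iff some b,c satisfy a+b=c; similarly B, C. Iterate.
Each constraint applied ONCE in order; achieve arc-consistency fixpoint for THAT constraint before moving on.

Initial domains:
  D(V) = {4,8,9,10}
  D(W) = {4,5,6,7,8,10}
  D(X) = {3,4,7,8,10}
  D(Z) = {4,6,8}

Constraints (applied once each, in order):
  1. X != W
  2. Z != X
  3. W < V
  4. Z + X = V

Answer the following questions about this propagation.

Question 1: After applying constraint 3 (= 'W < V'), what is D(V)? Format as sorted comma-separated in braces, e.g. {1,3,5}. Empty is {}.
Answer: {8,9,10}

Derivation:
Constraint 1 (X != W) on D(X)={3,4,7,8,10} D(W)={4,5,6,7,8,10}: no change
Constraint 2 (Z != X) on D(Z)={4,6,8} D(X)={3,4,7,8,10}: no change
Constraint 3 (W < V) on D(W)={4,5,6,7,8,10} D(V)={4,8,9,10}: W {4,5,6,7,8,10}->{4,5,6,7,8}; V {4,8,9,10}->{8,9,10}
So after constraint 3: D(V) = {8,9,10}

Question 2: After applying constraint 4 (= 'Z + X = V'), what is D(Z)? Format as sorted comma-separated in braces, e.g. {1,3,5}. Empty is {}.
Answer: {4,6}

Derivation:
Constraint 1 (X != W) on D(X)={3,4,7,8,10} D(W)={4,5,6,7,8,10}: no change
Constraint 2 (Z != X) on D(Z)={4,6,8} D(X)={3,4,7,8,10}: no change
Constraint 3 (W < V) on D(W)={4,5,6,7,8,10} D(V)={4,8,9,10}: W {4,5,6,7,8,10}->{4,5,6,7,8}; V {4,8,9,10}->{8,9,10}
Constraint 4 (Z + X = V) on D(Z)={4,6,8} D(X)={3,4,7,8,10} D(V)={8,9,10}: Z {4,6,8}->{4,6}; X {3,4,7,8,10}->{3,4}
So after constraint 4: D(Z) = {4,6}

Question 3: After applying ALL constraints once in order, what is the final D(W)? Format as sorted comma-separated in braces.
Answer: {4,5,6,7,8}

Derivation:
Constraint 1 (X != W) on D(X)={3,4,7,8,10} D(W)={4,5,6,7,8,10}: no change
Constraint 2 (Z != X) on D(Z)={4,6,8} D(X)={3,4,7,8,10}: no change
Constraint 3 (W < V) on D(W)={4,5,6,7,8,10} D(V)={4,8,9,10}: W {4,5,6,7,8,10}->{4,5,6,7,8}; V {4,8,9,10}->{8,9,10}
Constraint 4 (Z + X = V) on D(Z)={4,6,8} D(X)={3,4,7,8,10} D(V)={8,9,10}: Z {4,6,8}->{4,6}; X {3,4,7,8,10}->{3,4}
So after all 4 constraints: D(W) = {4,5,6,7,8}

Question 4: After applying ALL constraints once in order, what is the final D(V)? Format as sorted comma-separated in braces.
Answer: {8,9,10}

Derivation:
Constraint 1 (X != W) on D(X)={3,4,7,8,10} D(W)={4,5,6,7,8,10}: no change
Constraint 2 (Z != X) on D(Z)={4,6,8} D(X)={3,4,7,8,10}: no change
Constraint 3 (W < V) on D(W)={4,5,6,7,8,10} D(V)={4,8,9,10}: W {4,5,6,7,8,10}->{4,5,6,7,8}; V {4,8,9,10}->{8,9,10}
Constraint 4 (Z + X = V) on D(Z)={4,6,8} D(X)={3,4,7,8,10} D(V)={8,9,10}: Z {4,6,8}->{4,6}; X {3,4,7,8,10}->{3,4}
So after all 4 constraints: D(V) = {8,9,10}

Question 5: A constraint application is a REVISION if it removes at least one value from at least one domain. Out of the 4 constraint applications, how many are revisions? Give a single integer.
Answer: 2

Derivation:
Constraint 1 (X != W) on D(X)={3,4,7,8,10} D(W)={4,5,6,7,8,10}: no change => not a revision
Constraint 2 (Z != X) on D(Z)={4,6,8} D(X)={3,4,7,8,10}: no change => not a revision
Constraint 3 (W < V) on D(W)={4,5,6,7,8,10} D(V)={4,8,9,10}: W {4,5,6,7,8,10}->{4,5,6,7,8}; V {4,8,9,10}->{8,9,10} => REVISION
Constraint 4 (Z + X = V) on D(Z)={4,6,8} D(X)={3,4,7,8,10} D(V)={8,9,10}: Z {4,6,8}->{4,6}; X {3,4,7,8,10}->{3,4} => REVISION
Total revisions = 2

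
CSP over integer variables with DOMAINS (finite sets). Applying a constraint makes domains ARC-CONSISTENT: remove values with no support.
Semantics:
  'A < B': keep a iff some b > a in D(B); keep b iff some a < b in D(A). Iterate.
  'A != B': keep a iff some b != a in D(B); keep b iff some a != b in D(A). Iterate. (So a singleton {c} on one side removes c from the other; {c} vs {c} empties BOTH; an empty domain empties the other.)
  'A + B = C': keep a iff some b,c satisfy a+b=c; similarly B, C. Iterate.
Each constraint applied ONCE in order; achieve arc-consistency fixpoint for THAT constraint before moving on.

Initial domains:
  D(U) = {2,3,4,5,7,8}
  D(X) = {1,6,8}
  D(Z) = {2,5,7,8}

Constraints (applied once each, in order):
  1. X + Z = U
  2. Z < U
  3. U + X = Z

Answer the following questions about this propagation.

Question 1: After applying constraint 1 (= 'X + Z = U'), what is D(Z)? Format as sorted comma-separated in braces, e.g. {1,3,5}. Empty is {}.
Answer: {2,7}

Derivation:
Constraint 1 (X + Z = U) on D(X)={1,6,8} D(Z)={2,5,7,8} D(U)={2,3,4,5,7,8}: X {1,6,8}->{1,6}; Z {2,5,7,8}->{2,7}; U {2,3,4,5,7,8}->{3,8}
So after constraint 1: D(Z) = {2,7}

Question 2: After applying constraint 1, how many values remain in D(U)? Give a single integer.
Answer: 2

Derivation:
Constraint 1 (X + Z = U) on D(X)={1,6,8} D(Z)={2,5,7,8} D(U)={2,3,4,5,7,8}: X {1,6,8}->{1,6}; Z {2,5,7,8}->{2,7}; U {2,3,4,5,7,8}->{3,8}
So after constraint 1: D(U)={3,8}, size = 2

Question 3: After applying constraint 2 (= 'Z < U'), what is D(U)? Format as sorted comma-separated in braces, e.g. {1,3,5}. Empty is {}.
Constraint 1 (X + Z = U) on D(X)={1,6,8} D(Z)={2,5,7,8} D(U)={2,3,4,5,7,8}: X {1,6,8}->{1,6}; Z {2,5,7,8}->{2,7}; U {2,3,4,5,7,8}->{3,8}
Constraint 2 (Z < U) on D(Z)={2,7} D(U)={3,8}: no change
So after constraint 2: D(U) = {3,8}

Answer: {3,8}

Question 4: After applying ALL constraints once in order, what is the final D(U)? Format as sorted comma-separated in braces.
Constraint 1 (X + Z = U) on D(X)={1,6,8} D(Z)={2,5,7,8} D(U)={2,3,4,5,7,8}: X {1,6,8}->{1,6}; Z {2,5,7,8}->{2,7}; U {2,3,4,5,7,8}->{3,8}
Constraint 2 (Z < U) on D(Z)={2,7} D(U)={3,8}: no change
Constraint 3 (U + X = Z) on D(U)={3,8} D(X)={1,6} D(Z)={2,7}: U {3,8}->{}; X {1,6}->{}; Z {2,7}->{}
So after all 3 constraints: D(U) = {}

Answer: {}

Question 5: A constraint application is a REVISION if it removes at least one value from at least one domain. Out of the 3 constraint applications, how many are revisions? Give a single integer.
Constraint 1 (X + Z = U) on D(X)={1,6,8} D(Z)={2,5,7,8} D(U)={2,3,4,5,7,8}: X {1,6,8}->{1,6}; Z {2,5,7,8}->{2,7}; U {2,3,4,5,7,8}->{3,8} => REVISION
Constraint 2 (Z < U) on D(Z)={2,7} D(U)={3,8}: no change => not a revision
Constraint 3 (U + X = Z) on D(U)={3,8} D(X)={1,6} D(Z)={2,7}: U {3,8}->{}; X {1,6}->{}; Z {2,7}->{} => REVISION
Total revisions = 2

Answer: 2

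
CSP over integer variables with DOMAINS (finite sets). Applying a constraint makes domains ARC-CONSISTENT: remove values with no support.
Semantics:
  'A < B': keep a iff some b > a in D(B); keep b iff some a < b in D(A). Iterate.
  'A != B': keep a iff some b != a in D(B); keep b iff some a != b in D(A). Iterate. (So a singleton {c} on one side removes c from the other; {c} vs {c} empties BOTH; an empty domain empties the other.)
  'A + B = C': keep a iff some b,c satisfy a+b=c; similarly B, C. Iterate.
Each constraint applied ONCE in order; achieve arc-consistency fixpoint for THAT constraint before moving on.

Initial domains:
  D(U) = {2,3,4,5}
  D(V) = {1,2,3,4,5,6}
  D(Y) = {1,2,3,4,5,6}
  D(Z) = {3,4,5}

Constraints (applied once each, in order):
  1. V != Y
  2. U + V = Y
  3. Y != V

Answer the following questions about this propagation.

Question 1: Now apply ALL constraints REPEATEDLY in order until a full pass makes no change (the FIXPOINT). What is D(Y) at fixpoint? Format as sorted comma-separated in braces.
pass 0 (initial): D(Y)={1,2,3,4,5,6}
pass 1: V {1,2,3,4,5,6}->{1,2,3,4}; Y {1,2,3,4,5,6}->{3,4,5,6}
pass 2: no change
Fixpoint after 2 passes: D(Y) = {3,4,5,6}

Answer: {3,4,5,6}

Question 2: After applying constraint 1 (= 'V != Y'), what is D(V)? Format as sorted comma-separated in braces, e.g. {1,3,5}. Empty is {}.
Answer: {1,2,3,4,5,6}

Derivation:
Constraint 1 (V != Y) on D(V)={1,2,3,4,5,6} D(Y)={1,2,3,4,5,6}: no change
So after constraint 1: D(V) = {1,2,3,4,5,6}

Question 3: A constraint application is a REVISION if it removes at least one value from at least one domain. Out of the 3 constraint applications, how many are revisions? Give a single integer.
Answer: 1

Derivation:
Constraint 1 (V != Y) on D(V)={1,2,3,4,5,6} D(Y)={1,2,3,4,5,6}: no change => not a revision
Constraint 2 (U + V = Y) on D(U)={2,3,4,5} D(V)={1,2,3,4,5,6} D(Y)={1,2,3,4,5,6}: V {1,2,3,4,5,6}->{1,2,3,4}; Y {1,2,3,4,5,6}->{3,4,5,6} => REVISION
Constraint 3 (Y != V) on D(Y)={3,4,5,6} D(V)={1,2,3,4}: no change => not a revision
Total revisions = 1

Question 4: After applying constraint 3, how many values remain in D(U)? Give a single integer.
Answer: 4

Derivation:
Constraint 1 (V != Y) on D(V)={1,2,3,4,5,6} D(Y)={1,2,3,4,5,6}: no change
Constraint 2 (U + V = Y) on D(U)={2,3,4,5} D(V)={1,2,3,4,5,6} D(Y)={1,2,3,4,5,6}: V {1,2,3,4,5,6}->{1,2,3,4}; Y {1,2,3,4,5,6}->{3,4,5,6}
Constraint 3 (Y != V) on D(Y)={3,4,5,6} D(V)={1,2,3,4}: no change
So after constraint 3: D(U)={2,3,4,5}, size = 4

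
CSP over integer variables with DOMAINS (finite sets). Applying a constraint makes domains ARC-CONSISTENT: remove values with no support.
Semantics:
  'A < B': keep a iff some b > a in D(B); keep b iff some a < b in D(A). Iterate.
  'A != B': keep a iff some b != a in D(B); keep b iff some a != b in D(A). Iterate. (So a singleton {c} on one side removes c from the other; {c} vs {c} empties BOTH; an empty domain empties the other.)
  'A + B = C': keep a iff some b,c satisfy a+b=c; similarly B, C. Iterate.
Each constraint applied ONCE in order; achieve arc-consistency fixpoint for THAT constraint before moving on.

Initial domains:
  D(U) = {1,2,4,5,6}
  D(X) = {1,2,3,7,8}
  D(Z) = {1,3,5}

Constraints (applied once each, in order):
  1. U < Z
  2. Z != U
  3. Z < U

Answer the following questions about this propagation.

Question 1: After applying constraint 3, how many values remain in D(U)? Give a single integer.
Answer: 1

Derivation:
Constraint 1 (U < Z) on D(U)={1,2,4,5,6} D(Z)={1,3,5}: U {1,2,4,5,6}->{1,2,4}; Z {1,3,5}->{3,5}
Constraint 2 (Z != U) on D(Z)={3,5} D(U)={1,2,4}: no change
Constraint 3 (Z < U) on D(Z)={3,5} D(U)={1,2,4}: Z {3,5}->{3}; U {1,2,4}->{4}
So after constraint 3: D(U)={4}, size = 1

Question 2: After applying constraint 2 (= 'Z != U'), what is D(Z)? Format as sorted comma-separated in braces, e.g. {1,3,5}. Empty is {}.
Answer: {3,5}

Derivation:
Constraint 1 (U < Z) on D(U)={1,2,4,5,6} D(Z)={1,3,5}: U {1,2,4,5,6}->{1,2,4}; Z {1,3,5}->{3,5}
Constraint 2 (Z != U) on D(Z)={3,5} D(U)={1,2,4}: no change
So after constraint 2: D(Z) = {3,5}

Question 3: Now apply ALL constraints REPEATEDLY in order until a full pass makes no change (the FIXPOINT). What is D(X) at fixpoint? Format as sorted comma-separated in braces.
Answer: {1,2,3,7,8}

Derivation:
pass 0 (initial): D(X)={1,2,3,7,8}
pass 1: U {1,2,4,5,6}->{4}; Z {1,3,5}->{3}
pass 2: U {4}->{}; Z {3}->{}
pass 3: no change
Fixpoint after 3 passes: D(X) = {1,2,3,7,8}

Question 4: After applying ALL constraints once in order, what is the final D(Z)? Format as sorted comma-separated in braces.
Constraint 1 (U < Z) on D(U)={1,2,4,5,6} D(Z)={1,3,5}: U {1,2,4,5,6}->{1,2,4}; Z {1,3,5}->{3,5}
Constraint 2 (Z != U) on D(Z)={3,5} D(U)={1,2,4}: no change
Constraint 3 (Z < U) on D(Z)={3,5} D(U)={1,2,4}: Z {3,5}->{3}; U {1,2,4}->{4}
So after all 3 constraints: D(Z) = {3}

Answer: {3}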